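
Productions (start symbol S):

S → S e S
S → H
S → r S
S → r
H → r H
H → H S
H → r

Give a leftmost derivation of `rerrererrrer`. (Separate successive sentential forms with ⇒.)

S ⇒ SeS ⇒ HeS ⇒ reS ⇒ reSeS ⇒ rerSeS ⇒ rerSeSeS ⇒ rerSeSeSeS ⇒ rerHeSeSeS ⇒ rerreSeSeS ⇒ rerrereSeS ⇒ rerrererSeS ⇒ rerrererrSeS ⇒ rerrererrreS ⇒ rerrererrrer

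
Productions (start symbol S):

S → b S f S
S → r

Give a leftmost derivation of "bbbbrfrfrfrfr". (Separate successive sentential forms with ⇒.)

S ⇒ bSfS ⇒ bbSfSfS ⇒ bbbSfSfSfS ⇒ bbbbSfSfSfSfS ⇒ bbbbrfSfSfSfS ⇒ bbbbrfrfSfSfS ⇒ bbbbrfrfrfSfS ⇒ bbbbrfrfrfrfS ⇒ bbbbrfrfrfrfr

S ⇒ bSfS   [S → b S f S]
bSfS ⇒ bbSfSfS   [S → b S f S]
bbSfSfS ⇒ bbbSfSfSfS   [S → b S f S]
bbbSfSfSfS ⇒ bbbbSfSfSfSfS   [S → b S f S]
bbbbSfSfSfSfS ⇒ bbbbrfSfSfSfS   [S → r]
bbbbrfSfSfSfS ⇒ bbbbrfrfSfSfS   [S → r]
bbbbrfrfSfSfS ⇒ bbbbrfrfrfSfS   [S → r]
bbbbrfrfrfSfS ⇒ bbbbrfrfrfrfS   [S → r]
bbbbrfrfrfrfS ⇒ bbbbrfrfrfrfr   [S → r]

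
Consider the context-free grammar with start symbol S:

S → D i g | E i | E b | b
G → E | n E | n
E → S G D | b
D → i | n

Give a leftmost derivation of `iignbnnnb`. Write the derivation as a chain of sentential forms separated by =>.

S => Eb => SGDb => DigGDb => iigGDb => iignEDb => iignSGDDb => iignbGDDb => iignbnDDb => iignbnnDb => iignbnnnb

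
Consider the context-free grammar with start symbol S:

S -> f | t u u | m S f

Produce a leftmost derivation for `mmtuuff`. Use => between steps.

S => mSf   [S -> m S f]
mSf => mmSff   [S -> m S f]
mmSff => mmtuuff   [S -> t u u]

S => mSf => mmSff => mmtuuff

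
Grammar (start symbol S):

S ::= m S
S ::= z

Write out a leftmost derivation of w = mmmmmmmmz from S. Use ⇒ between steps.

S ⇒ mS ⇒ mmS ⇒ mmmS ⇒ mmmmS ⇒ mmmmmS ⇒ mmmmmmS ⇒ mmmmmmmS ⇒ mmmmmmmmS ⇒ mmmmmmmmz

S ⇒ mS   [S ::= m S]
mS ⇒ mmS   [S ::= m S]
mmS ⇒ mmmS   [S ::= m S]
mmmS ⇒ mmmmS   [S ::= m S]
mmmmS ⇒ mmmmmS   [S ::= m S]
mmmmmS ⇒ mmmmmmS   [S ::= m S]
mmmmmmS ⇒ mmmmmmmS   [S ::= m S]
mmmmmmmS ⇒ mmmmmmmmS   [S ::= m S]
mmmmmmmmS ⇒ mmmmmmmmz   [S ::= z]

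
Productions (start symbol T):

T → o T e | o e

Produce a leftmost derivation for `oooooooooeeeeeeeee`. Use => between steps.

T => oTe   [T → o T e]
oTe => ooTee   [T → o T e]
ooTee => oooTeee   [T → o T e]
oooTeee => ooooTeeee   [T → o T e]
ooooTeeee => oooooTeeeee   [T → o T e]
oooooTeeeee => ooooooTeeeeee   [T → o T e]
ooooooTeeeeee => oooooooTeeeeeee   [T → o T e]
oooooooTeeeeeee => ooooooooTeeeeeeee   [T → o T e]
ooooooooTeeeeeeee => oooooooooeeeeeeeee   [T → o e]

T => oTe => ooTee => oooTeee => ooooTeeee => oooooTeeeee => ooooooTeeeeee => oooooooTeeeeeee => ooooooooTeeeeeeee => oooooooooeeeeeeeee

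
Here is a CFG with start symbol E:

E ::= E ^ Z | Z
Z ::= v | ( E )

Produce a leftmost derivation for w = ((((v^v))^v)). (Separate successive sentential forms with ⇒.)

E ⇒ Z ⇒ (E) ⇒ (Z) ⇒ ((E)) ⇒ ((E^Z)) ⇒ ((Z^Z)) ⇒ (((E)^Z)) ⇒ (((Z)^Z)) ⇒ ((((E))^Z)) ⇒ ((((E^Z))^Z)) ⇒ ((((Z^Z))^Z)) ⇒ ((((v^Z))^Z)) ⇒ ((((v^v))^Z)) ⇒ ((((v^v))^v))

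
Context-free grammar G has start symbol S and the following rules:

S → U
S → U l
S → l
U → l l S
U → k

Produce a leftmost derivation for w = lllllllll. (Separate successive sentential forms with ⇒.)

S ⇒ Ul ⇒ llSl ⇒ llUll ⇒ llllSll ⇒ llllUll ⇒ llllllSll ⇒ lllllllll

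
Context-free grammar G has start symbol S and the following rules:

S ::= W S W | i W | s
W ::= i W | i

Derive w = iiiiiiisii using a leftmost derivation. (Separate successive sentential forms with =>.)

S => WSW => iSW => iWSWW => iiWSWW => iiiWSWW => iiiiWSWW => iiiiiWSWW => iiiiiiWSWW => iiiiiiiSWW => iiiiiiisWW => iiiiiiisiW => iiiiiiisii

S => WSW   [S ::= W S W]
WSW => iSW   [W ::= i]
iSW => iWSWW   [S ::= W S W]
iWSWW => iiWSWW   [W ::= i W]
iiWSWW => iiiWSWW   [W ::= i W]
iiiWSWW => iiiiWSWW   [W ::= i W]
iiiiWSWW => iiiiiWSWW   [W ::= i W]
iiiiiWSWW => iiiiiiWSWW   [W ::= i W]
iiiiiiWSWW => iiiiiiiSWW   [W ::= i]
iiiiiiiSWW => iiiiiiisWW   [S ::= s]
iiiiiiisWW => iiiiiiisiW   [W ::= i]
iiiiiiisiW => iiiiiiisii   [W ::= i]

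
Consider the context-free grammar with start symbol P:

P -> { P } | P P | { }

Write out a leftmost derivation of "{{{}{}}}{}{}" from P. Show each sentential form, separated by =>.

P => PP   [P -> P P]
PP => PPP   [P -> P P]
PPP => {P}PP   [P -> { P }]
{P}PP => {{P}}PP   [P -> { P }]
{{P}}PP => {{PP}}PP   [P -> P P]
{{PP}}PP => {{{}P}}PP   [P -> { }]
{{{}P}}PP => {{{}{}}}PP   [P -> { }]
{{{}{}}}PP => {{{}{}}}{}P   [P -> { }]
{{{}{}}}{}P => {{{}{}}}{}{}   [P -> { }]

P => PP => PPP => {P}PP => {{P}}PP => {{PP}}PP => {{{}P}}PP => {{{}{}}}PP => {{{}{}}}{}P => {{{}{}}}{}{}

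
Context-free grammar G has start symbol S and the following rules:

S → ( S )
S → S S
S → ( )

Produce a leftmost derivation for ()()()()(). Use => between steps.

S => SS   [S → S S]
SS => SSS   [S → S S]
SSS => SSSS   [S → S S]
SSSS => SSSSS   [S → S S]
SSSSS => ()SSSS   [S → ( )]
()SSSS => ()()SSS   [S → ( )]
()()SSS => ()()()SS   [S → ( )]
()()()SS => ()()()()S   [S → ( )]
()()()()S => ()()()()()   [S → ( )]

S=>SS=>SSS=>SSSS=>SSSSS=>()SSSS=>()()SSS=>()()()SS=>()()()()S=>()()()()()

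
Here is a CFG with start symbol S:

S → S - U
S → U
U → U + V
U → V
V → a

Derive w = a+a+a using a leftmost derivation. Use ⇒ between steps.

S⇒U⇒U+V⇒U+V+V⇒V+V+V⇒a+V+V⇒a+a+V⇒a+a+a

S ⇒ U   [S → U]
U ⇒ U+V   [U → U + V]
U+V ⇒ U+V+V   [U → U + V]
U+V+V ⇒ V+V+V   [U → V]
V+V+V ⇒ a+V+V   [V → a]
a+V+V ⇒ a+a+V   [V → a]
a+a+V ⇒ a+a+a   [V → a]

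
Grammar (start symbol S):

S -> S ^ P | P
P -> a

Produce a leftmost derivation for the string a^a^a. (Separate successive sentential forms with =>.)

S => S^P   [S -> S ^ P]
S^P => S^P^P   [S -> S ^ P]
S^P^P => P^P^P   [S -> P]
P^P^P => a^P^P   [P -> a]
a^P^P => a^a^P   [P -> a]
a^a^P => a^a^a   [P -> a]

S => S^P => S^P^P => P^P^P => a^P^P => a^a^P => a^a^a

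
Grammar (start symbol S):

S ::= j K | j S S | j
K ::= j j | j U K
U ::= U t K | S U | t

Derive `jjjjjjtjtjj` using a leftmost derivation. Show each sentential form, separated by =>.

S => jSS   [S ::= j S S]
jSS => jjKS   [S ::= j K]
jjKS => jjjjS   [K ::= j j]
jjjjS => jjjjjK   [S ::= j K]
jjjjjK => jjjjjjUK   [K ::= j U K]
jjjjjjUK => jjjjjjtK   [U ::= t]
jjjjjjtK => jjjjjjtjUK   [K ::= j U K]
jjjjjjtjUK => jjjjjjtjtK   [U ::= t]
jjjjjjtjtK => jjjjjjtjtjj   [K ::= j j]

S=>jSS=>jjKS=>jjjjS=>jjjjjK=>jjjjjjUK=>jjjjjjtK=>jjjjjjtjUK=>jjjjjjtjtK=>jjjjjjtjtjj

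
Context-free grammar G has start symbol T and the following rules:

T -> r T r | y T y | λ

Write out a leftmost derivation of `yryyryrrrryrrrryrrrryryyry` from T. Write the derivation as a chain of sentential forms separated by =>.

T => yTy   [T -> y T y]
yTy => yrTry   [T -> r T r]
yrTry => yryTyry   [T -> y T y]
yryTyry => yryyTyyry   [T -> y T y]
yryyTyyry => yryyrTryyry   [T -> r T r]
yryyrTryyry => yryyryTyryyry   [T -> y T y]
yryyryTyryyry => yryyryrTryryyry   [T -> r T r]
yryyryrTryryyry => yryyryrrTrryryyry   [T -> r T r]
yryyryrrTrryryyry => yryyryrrrTrrryryyry   [T -> r T r]
yryyryrrrTrrryryyry => yryyryrrrrTrrrryryyry   [T -> r T r]
yryyryrrrrTrrrryryyry => yryyryrrrryTyrrrryryyry   [T -> y T y]
yryyryrrrryTyrrrryryyry => yryyryrrrryrTryrrrryryyry   [T -> r T r]
yryyryrrrryrTryrrrryryyry => yryyryrrrryrrTrryrrrryryyry   [T -> r T r]
yryyryrrrryrrTrryrrrryryyry => yryyryrrrryrrrryrrrryryyry   [T -> λ]

T => yTy => yrTry => yryTyry => yryyTyyry => yryyrTryyry => yryyryTyryyry => yryyryrTryryyry => yryyryrrTrryryyry => yryyryrrrTrrryryyry => yryyryrrrrTrrrryryyry => yryyryrrrryTyrrrryryyry => yryyryrrrryrTryrrrryryyry => yryyryrrrryrrTrryrrrryryyry => yryyryrrrryrrrryrrrryryyry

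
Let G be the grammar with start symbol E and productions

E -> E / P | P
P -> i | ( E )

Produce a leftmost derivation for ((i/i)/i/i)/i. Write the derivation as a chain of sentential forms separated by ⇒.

E ⇒ E/P ⇒ P/P ⇒ (E)/P ⇒ (E/P)/P ⇒ (E/P/P)/P ⇒ (P/P/P)/P ⇒ ((E)/P/P)/P ⇒ ((E/P)/P/P)/P ⇒ ((P/P)/P/P)/P ⇒ ((i/P)/P/P)/P ⇒ ((i/i)/P/P)/P ⇒ ((i/i)/i/P)/P ⇒ ((i/i)/i/i)/P ⇒ ((i/i)/i/i)/i

E ⇒ E/P   [E -> E / P]
E/P ⇒ P/P   [E -> P]
P/P ⇒ (E)/P   [P -> ( E )]
(E)/P ⇒ (E/P)/P   [E -> E / P]
(E/P)/P ⇒ (E/P/P)/P   [E -> E / P]
(E/P/P)/P ⇒ (P/P/P)/P   [E -> P]
(P/P/P)/P ⇒ ((E)/P/P)/P   [P -> ( E )]
((E)/P/P)/P ⇒ ((E/P)/P/P)/P   [E -> E / P]
((E/P)/P/P)/P ⇒ ((P/P)/P/P)/P   [E -> P]
((P/P)/P/P)/P ⇒ ((i/P)/P/P)/P   [P -> i]
((i/P)/P/P)/P ⇒ ((i/i)/P/P)/P   [P -> i]
((i/i)/P/P)/P ⇒ ((i/i)/i/P)/P   [P -> i]
((i/i)/i/P)/P ⇒ ((i/i)/i/i)/P   [P -> i]
((i/i)/i/i)/P ⇒ ((i/i)/i/i)/i   [P -> i]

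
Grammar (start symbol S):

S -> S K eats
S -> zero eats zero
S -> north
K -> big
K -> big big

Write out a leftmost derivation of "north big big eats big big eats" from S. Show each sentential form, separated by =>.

S => S K eats => S K eats K eats => north K eats K eats => north big big eats K eats => north big big eats big big eats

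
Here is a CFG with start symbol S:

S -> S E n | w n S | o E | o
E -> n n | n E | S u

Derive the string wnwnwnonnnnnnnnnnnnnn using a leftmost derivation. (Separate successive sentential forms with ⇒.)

S ⇒ SEn   [S -> S E n]
SEn ⇒ wnSEn   [S -> w n S]
wnSEn ⇒ wnwnSEn   [S -> w n S]
wnwnSEn ⇒ wnwnSEnEn   [S -> S E n]
wnwnSEnEn ⇒ wnwnwnSEnEn   [S -> w n S]
wnwnwnSEnEn ⇒ wnwnwnSEnEnEn   [S -> S E n]
wnwnwnSEnEnEn ⇒ wnwnwnoEEnEnEn   [S -> o E]
wnwnwnoEEnEnEn ⇒ wnwnwnonEEnEnEn   [E -> n E]
wnwnwnonEEnEnEn ⇒ wnwnwnonnEEnEnEn   [E -> n E]
wnwnwnonnEEnEnEn ⇒ wnwnwnonnnnEnEnEn   [E -> n n]
wnwnwnonnnnEnEnEn ⇒ wnwnwnonnnnnnnEnEn   [E -> n n]
wnwnwnonnnnnnnEnEn ⇒ wnwnwnonnnnnnnnEnEn   [E -> n E]
wnwnwnonnnnnnnnEnEn ⇒ wnwnwnonnnnnnnnnnnEn   [E -> n n]
wnwnwnonnnnnnnnnnnEn ⇒ wnwnwnonnnnnnnnnnnnnn   [E -> n n]

S ⇒ SEn ⇒ wnSEn ⇒ wnwnSEn ⇒ wnwnSEnEn ⇒ wnwnwnSEnEn ⇒ wnwnwnSEnEnEn ⇒ wnwnwnoEEnEnEn ⇒ wnwnwnonEEnEnEn ⇒ wnwnwnonnEEnEnEn ⇒ wnwnwnonnnnEnEnEn ⇒ wnwnwnonnnnnnnEnEn ⇒ wnwnwnonnnnnnnnEnEn ⇒ wnwnwnonnnnnnnnnnnEn ⇒ wnwnwnonnnnnnnnnnnnnn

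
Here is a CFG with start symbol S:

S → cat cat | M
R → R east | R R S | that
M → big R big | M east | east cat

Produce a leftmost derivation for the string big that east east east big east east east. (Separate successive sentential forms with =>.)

S => M => M east => M east east => M east east east => big R big east east east => big R east big east east east => big R east east big east east east => big R east east east big east east east => big that east east east big east east east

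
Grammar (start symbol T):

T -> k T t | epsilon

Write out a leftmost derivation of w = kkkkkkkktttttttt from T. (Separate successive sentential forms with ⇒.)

T ⇒ kTt ⇒ kkTtt ⇒ kkkTttt ⇒ kkkkTtttt ⇒ kkkkkTttttt ⇒ kkkkkkTtttttt ⇒ kkkkkkkTttttttt ⇒ kkkkkkkkTtttttttt ⇒ kkkkkkkktttttttt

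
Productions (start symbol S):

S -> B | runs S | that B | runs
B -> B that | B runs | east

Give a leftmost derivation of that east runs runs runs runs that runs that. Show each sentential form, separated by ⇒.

S ⇒ that B ⇒ that B that ⇒ that B runs that ⇒ that B that runs that ⇒ that B runs that runs that ⇒ that B runs runs that runs that ⇒ that B runs runs runs that runs that ⇒ that B runs runs runs runs that runs that ⇒ that east runs runs runs runs that runs that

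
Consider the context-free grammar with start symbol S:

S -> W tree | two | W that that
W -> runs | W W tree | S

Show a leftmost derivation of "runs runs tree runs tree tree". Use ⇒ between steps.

S ⇒ W tree ⇒ W W tree tree ⇒ W W tree W tree tree ⇒ runs W tree W tree tree ⇒ runs runs tree W tree tree ⇒ runs runs tree runs tree tree

S ⇒ W tree   [S -> W tree]
W tree ⇒ W W tree tree   [W -> W W tree]
W W tree tree ⇒ W W tree W tree tree   [W -> W W tree]
W W tree W tree tree ⇒ runs W tree W tree tree   [W -> runs]
runs W tree W tree tree ⇒ runs runs tree W tree tree   [W -> runs]
runs runs tree W tree tree ⇒ runs runs tree runs tree tree   [W -> runs]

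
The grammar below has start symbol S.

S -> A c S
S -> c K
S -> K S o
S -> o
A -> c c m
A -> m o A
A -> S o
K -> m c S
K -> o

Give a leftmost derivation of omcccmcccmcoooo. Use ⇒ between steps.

S ⇒ KSo ⇒ oSo ⇒ oKSoo ⇒ omcSSoo ⇒ omcAcSSoo ⇒ omcccmcSSoo ⇒ omcccmcAcSSoo ⇒ omcccmcccmcSSoo ⇒ omcccmcccmcoSoo ⇒ omcccmcccmcoooo

S ⇒ KSo   [S -> K S o]
KSo ⇒ oSo   [K -> o]
oSo ⇒ oKSoo   [S -> K S o]
oKSoo ⇒ omcSSoo   [K -> m c S]
omcSSoo ⇒ omcAcSSoo   [S -> A c S]
omcAcSSoo ⇒ omcccmcSSoo   [A -> c c m]
omcccmcSSoo ⇒ omcccmcAcSSoo   [S -> A c S]
omcccmcAcSSoo ⇒ omcccmcccmcSSoo   [A -> c c m]
omcccmcccmcSSoo ⇒ omcccmcccmcoSoo   [S -> o]
omcccmcccmcoSoo ⇒ omcccmcccmcoooo   [S -> o]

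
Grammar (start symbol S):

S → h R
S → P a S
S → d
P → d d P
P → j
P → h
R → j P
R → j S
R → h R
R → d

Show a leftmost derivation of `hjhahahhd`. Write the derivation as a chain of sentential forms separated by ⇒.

S ⇒ hR   [S → h R]
hR ⇒ hjS   [R → j S]
hjS ⇒ hjPaS   [S → P a S]
hjPaS ⇒ hjhaS   [P → h]
hjhaS ⇒ hjhaPaS   [S → P a S]
hjhaPaS ⇒ hjhahaS   [P → h]
hjhahaS ⇒ hjhahahR   [S → h R]
hjhahahR ⇒ hjhahahhR   [R → h R]
hjhahahhR ⇒ hjhahahhd   [R → d]

S⇒hR⇒hjS⇒hjPaS⇒hjhaS⇒hjhaPaS⇒hjhahaS⇒hjhahahR⇒hjhahahhR⇒hjhahahhd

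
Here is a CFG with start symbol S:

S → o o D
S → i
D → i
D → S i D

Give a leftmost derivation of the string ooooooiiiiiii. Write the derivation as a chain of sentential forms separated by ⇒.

S ⇒ ooD   [S → o o D]
ooD ⇒ ooSiD   [D → S i D]
ooSiD ⇒ ooooDiD   [S → o o D]
ooooDiD ⇒ ooooSiDiD   [D → S i D]
ooooSiDiD ⇒ ooooooDiDiD   [S → o o D]
ooooooDiDiD ⇒ ooooooiiDiD   [D → i]
ooooooiiDiD ⇒ ooooooiiSiDiD   [D → S i D]
ooooooiiSiDiD ⇒ ooooooiiiiDiD   [S → i]
ooooooiiiiDiD ⇒ ooooooiiiiiiD   [D → i]
ooooooiiiiiiD ⇒ ooooooiiiiiii   [D → i]

S ⇒ ooD ⇒ ooSiD ⇒ ooooDiD ⇒ ooooSiDiD ⇒ ooooooDiDiD ⇒ ooooooiiDiD ⇒ ooooooiiSiDiD ⇒ ooooooiiiiDiD ⇒ ooooooiiiiiiD ⇒ ooooooiiiiiii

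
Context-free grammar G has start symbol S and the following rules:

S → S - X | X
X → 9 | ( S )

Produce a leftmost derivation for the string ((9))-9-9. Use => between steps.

S => S-X   [S → S - X]
S-X => S-X-X   [S → S - X]
S-X-X => X-X-X   [S → X]
X-X-X => (S)-X-X   [X → ( S )]
(S)-X-X => (X)-X-X   [S → X]
(X)-X-X => ((S))-X-X   [X → ( S )]
((S))-X-X => ((X))-X-X   [S → X]
((X))-X-X => ((9))-X-X   [X → 9]
((9))-X-X => ((9))-9-X   [X → 9]
((9))-9-X => ((9))-9-9   [X → 9]

S=>S-X=>S-X-X=>X-X-X=>(S)-X-X=>(X)-X-X=>((S))-X-X=>((X))-X-X=>((9))-X-X=>((9))-9-X=>((9))-9-9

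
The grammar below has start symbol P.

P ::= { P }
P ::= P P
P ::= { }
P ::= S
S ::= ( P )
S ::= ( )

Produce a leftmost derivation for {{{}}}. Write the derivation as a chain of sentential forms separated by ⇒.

P ⇒ {P}   [P ::= { P }]
{P} ⇒ {{P}}   [P ::= { P }]
{{P}} ⇒ {{{}}}   [P ::= { }]

P ⇒ {P} ⇒ {{P}} ⇒ {{{}}}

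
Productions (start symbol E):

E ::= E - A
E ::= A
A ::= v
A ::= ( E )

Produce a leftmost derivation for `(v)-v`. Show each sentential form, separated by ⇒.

E⇒E-A⇒A-A⇒(E)-A⇒(A)-A⇒(v)-A⇒(v)-v

E ⇒ E-A   [E ::= E - A]
E-A ⇒ A-A   [E ::= A]
A-A ⇒ (E)-A   [A ::= ( E )]
(E)-A ⇒ (A)-A   [E ::= A]
(A)-A ⇒ (v)-A   [A ::= v]
(v)-A ⇒ (v)-v   [A ::= v]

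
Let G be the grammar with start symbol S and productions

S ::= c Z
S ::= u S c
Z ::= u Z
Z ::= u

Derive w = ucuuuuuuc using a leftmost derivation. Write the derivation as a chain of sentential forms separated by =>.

S=>uSc=>ucZc=>ucuZc=>ucuuZc=>ucuuuZc=>ucuuuuZc=>ucuuuuuZc=>ucuuuuuuc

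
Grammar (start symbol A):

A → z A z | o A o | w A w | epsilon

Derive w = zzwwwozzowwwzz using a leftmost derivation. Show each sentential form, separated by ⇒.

A ⇒ zAz   [A → z A z]
zAz ⇒ zzAzz   [A → z A z]
zzAzz ⇒ zzwAwzz   [A → w A w]
zzwAwzz ⇒ zzwwAwwzz   [A → w A w]
zzwwAwwzz ⇒ zzwwwAwwwzz   [A → w A w]
zzwwwAwwwzz ⇒ zzwwwoAowwwzz   [A → o A o]
zzwwwoAowwwzz ⇒ zzwwwozAzowwwzz   [A → z A z]
zzwwwozAzowwwzz ⇒ zzwwwozzowwwzz   [A → epsilon]

A ⇒ zAz ⇒ zzAzz ⇒ zzwAwzz ⇒ zzwwAwwzz ⇒ zzwwwAwwwzz ⇒ zzwwwoAowwwzz ⇒ zzwwwozAzowwwzz ⇒ zzwwwozzowwwzz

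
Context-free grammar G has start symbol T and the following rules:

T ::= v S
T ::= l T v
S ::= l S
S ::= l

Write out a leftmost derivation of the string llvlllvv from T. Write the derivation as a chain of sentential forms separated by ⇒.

T ⇒ lTv   [T ::= l T v]
lTv ⇒ llTvv   [T ::= l T v]
llTvv ⇒ llvSvv   [T ::= v S]
llvSvv ⇒ llvlSvv   [S ::= l S]
llvlSvv ⇒ llvllSvv   [S ::= l S]
llvllSvv ⇒ llvlllvv   [S ::= l]

T ⇒ lTv ⇒ llTvv ⇒ llvSvv ⇒ llvlSvv ⇒ llvllSvv ⇒ llvlllvv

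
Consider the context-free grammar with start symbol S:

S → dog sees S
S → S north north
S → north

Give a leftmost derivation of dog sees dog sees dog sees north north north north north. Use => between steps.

S => dog sees S   [S → dog sees S]
dog sees S => dog sees S north north   [S → S north north]
dog sees S north north => dog sees dog sees S north north   [S → dog sees S]
dog sees dog sees S north north => dog sees dog sees S north north north north   [S → S north north]
dog sees dog sees S north north north north => dog sees dog sees dog sees S north north north north   [S → dog sees S]
dog sees dog sees dog sees S north north north north => dog sees dog sees dog sees north north north north north   [S → north]

S => dog sees S => dog sees S north north => dog sees dog sees S north north => dog sees dog sees S north north north north => dog sees dog sees dog sees S north north north north => dog sees dog sees dog sees north north north north north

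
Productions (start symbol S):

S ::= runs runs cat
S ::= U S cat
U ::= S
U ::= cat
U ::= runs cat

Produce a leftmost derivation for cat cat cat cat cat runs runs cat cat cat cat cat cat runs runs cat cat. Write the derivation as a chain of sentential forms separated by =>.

S => U S cat => S S cat => U S cat S cat => cat S cat S cat => cat U S cat cat S cat => cat cat S cat cat S cat => cat cat U S cat cat cat S cat => cat cat cat S cat cat cat S cat => cat cat cat U S cat cat cat cat S cat => cat cat cat cat S cat cat cat cat S cat => cat cat cat cat U S cat cat cat cat cat S cat => cat cat cat cat cat S cat cat cat cat cat S cat => cat cat cat cat cat runs runs cat cat cat cat cat cat S cat => cat cat cat cat cat runs runs cat cat cat cat cat cat runs runs cat cat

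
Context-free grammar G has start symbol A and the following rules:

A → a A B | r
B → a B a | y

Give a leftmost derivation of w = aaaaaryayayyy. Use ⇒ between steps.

A⇒aAB⇒aaABB⇒aaaABBB⇒aaaaABBBB⇒aaaaaABBBBB⇒aaaaarBBBBB⇒aaaaaryBBBB⇒aaaaaryaBaBBB⇒aaaaaryayaBBB⇒aaaaaryayayBB⇒aaaaaryayayyB⇒aaaaaryayayyy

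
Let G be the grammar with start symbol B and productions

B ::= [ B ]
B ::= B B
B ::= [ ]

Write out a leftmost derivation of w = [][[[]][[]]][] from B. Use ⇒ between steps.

B ⇒ BB ⇒ []B ⇒ []BB ⇒ [][B]B ⇒ [][BB]B ⇒ [][[B]B]B ⇒ [][[[]]B]B ⇒ [][[[]][B]]B ⇒ [][[[]][[]]]B ⇒ [][[[]][[]]][]

B ⇒ BB   [B ::= B B]
BB ⇒ []B   [B ::= [ ]]
[]B ⇒ []BB   [B ::= B B]
[]BB ⇒ [][B]B   [B ::= [ B ]]
[][B]B ⇒ [][BB]B   [B ::= B B]
[][BB]B ⇒ [][[B]B]B   [B ::= [ B ]]
[][[B]B]B ⇒ [][[[]]B]B   [B ::= [ ]]
[][[[]]B]B ⇒ [][[[]][B]]B   [B ::= [ B ]]
[][[[]][B]]B ⇒ [][[[]][[]]]B   [B ::= [ ]]
[][[[]][[]]]B ⇒ [][[[]][[]]][]   [B ::= [ ]]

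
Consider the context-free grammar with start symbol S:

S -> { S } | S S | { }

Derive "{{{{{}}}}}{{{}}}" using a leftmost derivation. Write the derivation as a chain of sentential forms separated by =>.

S => SS   [S -> S S]
SS => {S}S   [S -> { S }]
{S}S => {{S}}S   [S -> { S }]
{{S}}S => {{{S}}}S   [S -> { S }]
{{{S}}}S => {{{{S}}}}S   [S -> { S }]
{{{{S}}}}S => {{{{{}}}}}S   [S -> { }]
{{{{{}}}}}S => {{{{{}}}}}{S}   [S -> { S }]
{{{{{}}}}}{S} => {{{{{}}}}}{{S}}   [S -> { S }]
{{{{{}}}}}{{S}} => {{{{{}}}}}{{{}}}   [S -> { }]

S => SS => {S}S => {{S}}S => {{{S}}}S => {{{{S}}}}S => {{{{{}}}}}S => {{{{{}}}}}{S} => {{{{{}}}}}{{S}} => {{{{{}}}}}{{{}}}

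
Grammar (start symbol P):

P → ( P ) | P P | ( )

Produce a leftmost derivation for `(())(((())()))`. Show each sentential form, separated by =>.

P => PP   [P → P P]
PP => (P)P   [P → ( P )]
(P)P => (())P   [P → ( )]
(())P => (())(P)   [P → ( P )]
(())(P) => (())((P))   [P → ( P )]
(())((P)) => (())((PP))   [P → P P]
(())((PP)) => (())(((P)P))   [P → ( P )]
(())(((P)P)) => (())(((())P))   [P → ( )]
(())(((())P)) => (())(((())()))   [P → ( )]

P => PP => (P)P => (())P => (())(P) => (())((P)) => (())((PP)) => (())(((P)P)) => (())(((())P)) => (())(((())()))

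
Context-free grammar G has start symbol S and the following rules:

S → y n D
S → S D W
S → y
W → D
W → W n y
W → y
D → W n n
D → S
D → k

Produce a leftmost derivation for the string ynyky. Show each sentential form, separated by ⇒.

S ⇒ SDW ⇒ ynDDW ⇒ ynSDW ⇒ ynyDW ⇒ ynykW ⇒ ynyky

S ⇒ SDW   [S → S D W]
SDW ⇒ ynDDW   [S → y n D]
ynDDW ⇒ ynSDW   [D → S]
ynSDW ⇒ ynyDW   [S → y]
ynyDW ⇒ ynykW   [D → k]
ynykW ⇒ ynyky   [W → y]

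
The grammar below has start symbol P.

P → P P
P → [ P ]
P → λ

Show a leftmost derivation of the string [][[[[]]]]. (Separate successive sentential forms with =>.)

P => PP   [P → P P]
PP => [P]P   [P → [ P ]]
[P]P => []P   [P → λ]
[]P => []PP   [P → P P]
[]PP => [][P]P   [P → [ P ]]
[][P]P => [][[P]]P   [P → [ P ]]
[][[P]]P => [][[[P]]]P   [P → [ P ]]
[][[[P]]]P => [][[[[P]]]]P   [P → [ P ]]
[][[[[P]]]]P => [][[[[]]]]P   [P → λ]
[][[[[]]]]P => [][[[[]]]]   [P → λ]

P=>PP=>[P]P=>[]P=>[]PP=>[][P]P=>[][[P]]P=>[][[[P]]]P=>[][[[[P]]]]P=>[][[[[]]]]P=>[][[[[]]]]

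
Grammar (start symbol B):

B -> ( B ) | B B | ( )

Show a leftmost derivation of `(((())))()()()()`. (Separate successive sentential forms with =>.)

B => BB => BBB => BBBB => BBBBB => (B)BBBB => ((B))BBBB => (((B)))BBBB => (((())))BBBB => (((())))()BBB => (((())))()()BB => (((())))()()()B => (((())))()()()()

B => BB   [B -> B B]
BB => BBB   [B -> B B]
BBB => BBBB   [B -> B B]
BBBB => BBBBB   [B -> B B]
BBBBB => (B)BBBB   [B -> ( B )]
(B)BBBB => ((B))BBBB   [B -> ( B )]
((B))BBBB => (((B)))BBBB   [B -> ( B )]
(((B)))BBBB => (((())))BBBB   [B -> ( )]
(((())))BBBB => (((())))()BBB   [B -> ( )]
(((())))()BBB => (((())))()()BB   [B -> ( )]
(((())))()()BB => (((())))()()()B   [B -> ( )]
(((())))()()()B => (((())))()()()()   [B -> ( )]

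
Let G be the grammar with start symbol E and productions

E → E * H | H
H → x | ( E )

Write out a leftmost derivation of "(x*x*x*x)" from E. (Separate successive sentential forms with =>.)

E=>H=>(E)=>(E*H)=>(E*H*H)=>(E*H*H*H)=>(H*H*H*H)=>(x*H*H*H)=>(x*x*H*H)=>(x*x*x*H)=>(x*x*x*x)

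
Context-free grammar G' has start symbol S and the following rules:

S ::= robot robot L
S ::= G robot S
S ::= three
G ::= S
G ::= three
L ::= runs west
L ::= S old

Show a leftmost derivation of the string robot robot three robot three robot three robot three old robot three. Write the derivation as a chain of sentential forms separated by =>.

S => G robot S => S robot S => robot robot L robot S => robot robot S old robot S => robot robot G robot S old robot S => robot robot S robot S old robot S => robot robot G robot S robot S old robot S => robot robot S robot S robot S old robot S => robot robot G robot S robot S robot S old robot S => robot robot three robot S robot S robot S old robot S => robot robot three robot three robot S robot S old robot S => robot robot three robot three robot three robot S old robot S => robot robot three robot three robot three robot three old robot S => robot robot three robot three robot three robot three old robot three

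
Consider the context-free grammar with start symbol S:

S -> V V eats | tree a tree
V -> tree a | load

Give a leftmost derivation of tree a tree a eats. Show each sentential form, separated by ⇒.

S ⇒ V V eats ⇒ tree a V eats ⇒ tree a tree a eats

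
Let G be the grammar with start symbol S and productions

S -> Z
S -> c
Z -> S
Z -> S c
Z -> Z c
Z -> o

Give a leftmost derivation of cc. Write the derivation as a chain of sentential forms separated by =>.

S => Z => Zc => Sc => cc

S => Z   [S -> Z]
Z => Zc   [Z -> Z c]
Zc => Sc   [Z -> S]
Sc => cc   [S -> c]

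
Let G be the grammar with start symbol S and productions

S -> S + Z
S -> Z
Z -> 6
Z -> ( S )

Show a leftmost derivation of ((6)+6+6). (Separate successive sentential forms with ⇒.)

S ⇒ Z ⇒ (S) ⇒ (S+Z) ⇒ (S+Z+Z) ⇒ (Z+Z+Z) ⇒ ((S)+Z+Z) ⇒ ((Z)+Z+Z) ⇒ ((6)+Z+Z) ⇒ ((6)+6+Z) ⇒ ((6)+6+6)

S ⇒ Z   [S -> Z]
Z ⇒ (S)   [Z -> ( S )]
(S) ⇒ (S+Z)   [S -> S + Z]
(S+Z) ⇒ (S+Z+Z)   [S -> S + Z]
(S+Z+Z) ⇒ (Z+Z+Z)   [S -> Z]
(Z+Z+Z) ⇒ ((S)+Z+Z)   [Z -> ( S )]
((S)+Z+Z) ⇒ ((Z)+Z+Z)   [S -> Z]
((Z)+Z+Z) ⇒ ((6)+Z+Z)   [Z -> 6]
((6)+Z+Z) ⇒ ((6)+6+Z)   [Z -> 6]
((6)+6+Z) ⇒ ((6)+6+6)   [Z -> 6]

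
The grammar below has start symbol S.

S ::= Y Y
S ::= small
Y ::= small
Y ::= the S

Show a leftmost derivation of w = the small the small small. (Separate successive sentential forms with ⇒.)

S ⇒ Y Y ⇒ the S Y ⇒ the small Y ⇒ the small the S ⇒ the small the Y Y ⇒ the small the small Y ⇒ the small the small small

S ⇒ Y Y   [S ::= Y Y]
Y Y ⇒ the S Y   [Y ::= the S]
the S Y ⇒ the small Y   [S ::= small]
the small Y ⇒ the small the S   [Y ::= the S]
the small the S ⇒ the small the Y Y   [S ::= Y Y]
the small the Y Y ⇒ the small the small Y   [Y ::= small]
the small the small Y ⇒ the small the small small   [Y ::= small]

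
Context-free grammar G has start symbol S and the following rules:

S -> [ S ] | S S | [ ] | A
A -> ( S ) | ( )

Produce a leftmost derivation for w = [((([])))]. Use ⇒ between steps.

S ⇒ [S]   [S -> [ S ]]
[S] ⇒ [A]   [S -> A]
[A] ⇒ [(S)]   [A -> ( S )]
[(S)] ⇒ [(A)]   [S -> A]
[(A)] ⇒ [((S))]   [A -> ( S )]
[((S))] ⇒ [((A))]   [S -> A]
[((A))] ⇒ [(((S)))]   [A -> ( S )]
[(((S)))] ⇒ [((([])))]   [S -> [ ]]

S ⇒ [S] ⇒ [A] ⇒ [(S)] ⇒ [(A)] ⇒ [((S))] ⇒ [((A))] ⇒ [(((S)))] ⇒ [((([])))]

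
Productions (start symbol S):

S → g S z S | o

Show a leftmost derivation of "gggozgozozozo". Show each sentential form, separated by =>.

S => gSzS => ggSzSzS => gggSzSzSzS => gggozSzSzS => gggozgSzSzSzS => gggozgozSzSzS => gggozgozozSzS => gggozgozozozS => gggozgozozozo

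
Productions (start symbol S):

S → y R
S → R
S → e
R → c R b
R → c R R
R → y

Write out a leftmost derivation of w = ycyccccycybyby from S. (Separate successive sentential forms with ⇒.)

S ⇒ yR ⇒ ycRR ⇒ ycyR ⇒ ycycRR ⇒ ycyccRbR ⇒ ycycccRRbR ⇒ ycyccccRRRbR ⇒ ycyccccyRRbR ⇒ ycyccccycRbRbR ⇒ ycyccccycybRbR ⇒ ycyccccycybybR ⇒ ycyccccycybyby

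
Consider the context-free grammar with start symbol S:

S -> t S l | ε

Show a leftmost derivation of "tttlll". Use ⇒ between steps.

S ⇒ tSl   [S -> t S l]
tSl ⇒ ttSll   [S -> t S l]
ttSll ⇒ tttSlll   [S -> t S l]
tttSlll ⇒ tttlll   [S -> ε]

S ⇒ tSl ⇒ ttSll ⇒ tttSlll ⇒ tttlll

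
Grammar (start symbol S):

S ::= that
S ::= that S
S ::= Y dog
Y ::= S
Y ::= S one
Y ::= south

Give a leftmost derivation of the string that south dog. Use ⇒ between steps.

S ⇒ that S ⇒ that Y dog ⇒ that south dog

S ⇒ that S   [S ::= that S]
that S ⇒ that Y dog   [S ::= Y dog]
that Y dog ⇒ that south dog   [Y ::= south]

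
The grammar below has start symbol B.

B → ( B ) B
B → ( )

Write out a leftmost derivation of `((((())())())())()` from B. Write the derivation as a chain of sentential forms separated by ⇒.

B ⇒ (B)B   [B → ( B ) B]
(B)B ⇒ ((B)B)B   [B → ( B ) B]
((B)B)B ⇒ (((B)B)B)B   [B → ( B ) B]
(((B)B)B)B ⇒ ((((B)B)B)B)B   [B → ( B ) B]
((((B)B)B)B)B ⇒ ((((())B)B)B)B   [B → ( )]
((((())B)B)B)B ⇒ ((((())())B)B)B   [B → ( )]
((((())())B)B)B ⇒ ((((())())())B)B   [B → ( )]
((((())())())B)B ⇒ ((((())())())())B   [B → ( )]
((((())())())())B ⇒ ((((())())())())()   [B → ( )]

B⇒(B)B⇒((B)B)B⇒(((B)B)B)B⇒((((B)B)B)B)B⇒((((())B)B)B)B⇒((((())())B)B)B⇒((((())())())B)B⇒((((())())())())B⇒((((())())())())()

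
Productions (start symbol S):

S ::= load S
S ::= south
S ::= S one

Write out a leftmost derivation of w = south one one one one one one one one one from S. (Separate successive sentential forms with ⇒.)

S ⇒ S one   [S ::= S one]
S one ⇒ S one one   [S ::= S one]
S one one ⇒ S one one one   [S ::= S one]
S one one one ⇒ S one one one one   [S ::= S one]
S one one one one ⇒ S one one one one one   [S ::= S one]
S one one one one one ⇒ S one one one one one one   [S ::= S one]
S one one one one one one ⇒ S one one one one one one one   [S ::= S one]
S one one one one one one one ⇒ S one one one one one one one one   [S ::= S one]
S one one one one one one one one ⇒ S one one one one one one one one one   [S ::= S one]
S one one one one one one one one one ⇒ south one one one one one one one one one   [S ::= south]

S ⇒ S one ⇒ S one one ⇒ S one one one ⇒ S one one one one ⇒ S one one one one one ⇒ S one one one one one one ⇒ S one one one one one one one ⇒ S one one one one one one one one ⇒ S one one one one one one one one one ⇒ south one one one one one one one one one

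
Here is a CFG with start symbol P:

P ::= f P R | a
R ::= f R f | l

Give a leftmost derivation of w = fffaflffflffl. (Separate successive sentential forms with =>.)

P => fPR => ffPRR => fffPRRR => fffaRRR => fffafRfRR => fffaflfRR => fffaflffRfR => fffaflfffRffR => fffaflffflffR => fffaflffflffl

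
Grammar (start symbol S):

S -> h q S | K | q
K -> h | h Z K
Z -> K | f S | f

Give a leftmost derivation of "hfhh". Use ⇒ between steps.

S⇒K⇒hZK⇒hfSK⇒hfKK⇒hfhK⇒hfhh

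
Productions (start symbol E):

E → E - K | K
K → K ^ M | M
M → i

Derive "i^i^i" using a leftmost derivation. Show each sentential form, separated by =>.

E=>K=>K^M=>K^M^M=>M^M^M=>i^M^M=>i^i^M=>i^i^i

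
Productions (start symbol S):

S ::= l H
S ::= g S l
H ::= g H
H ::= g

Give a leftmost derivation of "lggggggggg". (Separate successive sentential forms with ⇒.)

S ⇒ lH   [S ::= l H]
lH ⇒ lgH   [H ::= g H]
lgH ⇒ lggH   [H ::= g H]
lggH ⇒ lgggH   [H ::= g H]
lgggH ⇒ lggggH   [H ::= g H]
lggggH ⇒ lgggggH   [H ::= g H]
lgggggH ⇒ lggggggH   [H ::= g H]
lggggggH ⇒ lgggggggH   [H ::= g H]
lgggggggH ⇒ lggggggggH   [H ::= g H]
lggggggggH ⇒ lggggggggg   [H ::= g]

S ⇒ lH ⇒ lgH ⇒ lggH ⇒ lgggH ⇒ lggggH ⇒ lgggggH ⇒ lggggggH ⇒ lgggggggH ⇒ lggggggggH ⇒ lggggggggg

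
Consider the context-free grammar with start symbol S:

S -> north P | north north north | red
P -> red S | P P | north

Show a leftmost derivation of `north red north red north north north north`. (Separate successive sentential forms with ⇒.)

S ⇒ north P ⇒ north red S ⇒ north red north P ⇒ north red north red S ⇒ north red north red north P ⇒ north red north red north P P ⇒ north red north red north north P ⇒ north red north red north north P P ⇒ north red north red north north north P ⇒ north red north red north north north north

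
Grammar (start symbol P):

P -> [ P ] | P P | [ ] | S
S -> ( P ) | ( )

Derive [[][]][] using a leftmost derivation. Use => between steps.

P=>PP=>[P]P=>[PP]P=>[[]P]P=>[[][]]P=>[[][]][]

P => PP   [P -> P P]
PP => [P]P   [P -> [ P ]]
[P]P => [PP]P   [P -> P P]
[PP]P => [[]P]P   [P -> [ ]]
[[]P]P => [[][]]P   [P -> [ ]]
[[][]]P => [[][]][]   [P -> [ ]]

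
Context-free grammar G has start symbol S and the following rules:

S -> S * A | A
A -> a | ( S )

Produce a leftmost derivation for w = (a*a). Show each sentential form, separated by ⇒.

S⇒A⇒(S)⇒(S*A)⇒(A*A)⇒(a*A)⇒(a*a)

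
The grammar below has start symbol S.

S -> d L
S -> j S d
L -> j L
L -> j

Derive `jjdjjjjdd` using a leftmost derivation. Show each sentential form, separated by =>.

S => jSd   [S -> j S d]
jSd => jjSdd   [S -> j S d]
jjSdd => jjdLdd   [S -> d L]
jjdLdd => jjdjLdd   [L -> j L]
jjdjLdd => jjdjjLdd   [L -> j L]
jjdjjLdd => jjdjjjLdd   [L -> j L]
jjdjjjLdd => jjdjjjjdd   [L -> j]

S => jSd => jjSdd => jjdLdd => jjdjLdd => jjdjjLdd => jjdjjjLdd => jjdjjjjdd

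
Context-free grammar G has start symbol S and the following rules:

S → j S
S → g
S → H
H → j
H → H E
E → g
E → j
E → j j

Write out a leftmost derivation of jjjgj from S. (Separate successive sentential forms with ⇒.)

S⇒H⇒HE⇒HEE⇒HEEE⇒jEEE⇒jjjEE⇒jjjgE⇒jjjgj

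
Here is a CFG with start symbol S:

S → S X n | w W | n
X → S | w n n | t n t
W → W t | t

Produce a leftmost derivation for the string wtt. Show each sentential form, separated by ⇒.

S ⇒ wW   [S → w W]
wW ⇒ wWt   [W → W t]
wWt ⇒ wtt   [W → t]

S ⇒ wW ⇒ wWt ⇒ wtt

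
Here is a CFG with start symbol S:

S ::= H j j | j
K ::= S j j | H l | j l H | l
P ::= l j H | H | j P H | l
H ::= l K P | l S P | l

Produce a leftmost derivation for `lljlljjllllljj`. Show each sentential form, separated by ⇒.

S ⇒ Hjj ⇒ lKPjj ⇒ lHlPjj ⇒ llKPlPjj ⇒ lljlHPlPjj ⇒ lljllSPPlPjj ⇒ lljlljPPlPjj ⇒ lljlljjPHPlPjj ⇒ lljlljjlHPlPjj ⇒ lljlljjllPlPjj ⇒ lljlljjllllPjj ⇒ lljlljjllllljj

S ⇒ Hjj   [S ::= H j j]
Hjj ⇒ lKPjj   [H ::= l K P]
lKPjj ⇒ lHlPjj   [K ::= H l]
lHlPjj ⇒ llKPlPjj   [H ::= l K P]
llKPlPjj ⇒ lljlHPlPjj   [K ::= j l H]
lljlHPlPjj ⇒ lljllSPPlPjj   [H ::= l S P]
lljllSPPlPjj ⇒ lljlljPPlPjj   [S ::= j]
lljlljPPlPjj ⇒ lljlljjPHPlPjj   [P ::= j P H]
lljlljjPHPlPjj ⇒ lljlljjlHPlPjj   [P ::= l]
lljlljjlHPlPjj ⇒ lljlljjllPlPjj   [H ::= l]
lljlljjllPlPjj ⇒ lljlljjllllPjj   [P ::= l]
lljlljjllllPjj ⇒ lljlljjllllljj   [P ::= l]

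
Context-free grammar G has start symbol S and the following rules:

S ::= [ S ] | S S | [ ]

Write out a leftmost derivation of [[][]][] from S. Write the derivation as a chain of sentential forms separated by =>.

S => SS   [S ::= S S]
SS => [S]S   [S ::= [ S ]]
[S]S => [SS]S   [S ::= S S]
[SS]S => [[]S]S   [S ::= [ ]]
[[]S]S => [[][]]S   [S ::= [ ]]
[[][]]S => [[][]][]   [S ::= [ ]]

S => SS => [S]S => [SS]S => [[]S]S => [[][]]S => [[][]][]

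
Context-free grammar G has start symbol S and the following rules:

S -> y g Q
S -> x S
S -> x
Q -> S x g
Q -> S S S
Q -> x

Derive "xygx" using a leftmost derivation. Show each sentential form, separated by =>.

S => xS => xygQ => xygx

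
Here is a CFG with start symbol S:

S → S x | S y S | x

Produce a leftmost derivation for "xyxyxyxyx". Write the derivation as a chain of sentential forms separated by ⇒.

S ⇒ SyS ⇒ SySyS ⇒ SySySyS ⇒ SySySySyS ⇒ xySySySyS ⇒ xyxySySyS ⇒ xyxyxySyS ⇒ xyxyxyxyS ⇒ xyxyxyxyx

S ⇒ SyS   [S → S y S]
SyS ⇒ SySyS   [S → S y S]
SySyS ⇒ SySySyS   [S → S y S]
SySySyS ⇒ SySySySyS   [S → S y S]
SySySySyS ⇒ xySySySyS   [S → x]
xySySySyS ⇒ xyxySySyS   [S → x]
xyxySySyS ⇒ xyxyxySyS   [S → x]
xyxyxySyS ⇒ xyxyxyxyS   [S → x]
xyxyxyxyS ⇒ xyxyxyxyx   [S → x]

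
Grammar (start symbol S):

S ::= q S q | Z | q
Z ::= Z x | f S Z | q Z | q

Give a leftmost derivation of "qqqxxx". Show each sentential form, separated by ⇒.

S ⇒ Z ⇒ Zx ⇒ qZx ⇒ qZxx ⇒ qqZxx ⇒ qqZxxx ⇒ qqqxxx

S ⇒ Z   [S ::= Z]
Z ⇒ Zx   [Z ::= Z x]
Zx ⇒ qZx   [Z ::= q Z]
qZx ⇒ qZxx   [Z ::= Z x]
qZxx ⇒ qqZxx   [Z ::= q Z]
qqZxx ⇒ qqZxxx   [Z ::= Z x]
qqZxxx ⇒ qqqxxx   [Z ::= q]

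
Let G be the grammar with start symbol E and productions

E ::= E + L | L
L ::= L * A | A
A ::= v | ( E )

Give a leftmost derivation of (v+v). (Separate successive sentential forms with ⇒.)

E ⇒ L   [E ::= L]
L ⇒ A   [L ::= A]
A ⇒ (E)   [A ::= ( E )]
(E) ⇒ (E+L)   [E ::= E + L]
(E+L) ⇒ (L+L)   [E ::= L]
(L+L) ⇒ (A+L)   [L ::= A]
(A+L) ⇒ (v+L)   [A ::= v]
(v+L) ⇒ (v+A)   [L ::= A]
(v+A) ⇒ (v+v)   [A ::= v]

E ⇒ L ⇒ A ⇒ (E) ⇒ (E+L) ⇒ (L+L) ⇒ (A+L) ⇒ (v+L) ⇒ (v+A) ⇒ (v+v)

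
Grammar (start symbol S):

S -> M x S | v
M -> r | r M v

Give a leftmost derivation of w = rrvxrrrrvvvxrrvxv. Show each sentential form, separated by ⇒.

S ⇒ MxS ⇒ rMvxS ⇒ rrvxS ⇒ rrvxMxS ⇒ rrvxrMvxS ⇒ rrvxrrMvvxS ⇒ rrvxrrrMvvvxS ⇒ rrvxrrrrvvvxS ⇒ rrvxrrrrvvvxMxS ⇒ rrvxrrrrvvvxrMvxS ⇒ rrvxrrrrvvvxrrvxS ⇒ rrvxrrrrvvvxrrvxv

S ⇒ MxS   [S -> M x S]
MxS ⇒ rMvxS   [M -> r M v]
rMvxS ⇒ rrvxS   [M -> r]
rrvxS ⇒ rrvxMxS   [S -> M x S]
rrvxMxS ⇒ rrvxrMvxS   [M -> r M v]
rrvxrMvxS ⇒ rrvxrrMvvxS   [M -> r M v]
rrvxrrMvvxS ⇒ rrvxrrrMvvvxS   [M -> r M v]
rrvxrrrMvvvxS ⇒ rrvxrrrrvvvxS   [M -> r]
rrvxrrrrvvvxS ⇒ rrvxrrrrvvvxMxS   [S -> M x S]
rrvxrrrrvvvxMxS ⇒ rrvxrrrrvvvxrMvxS   [M -> r M v]
rrvxrrrrvvvxrMvxS ⇒ rrvxrrrrvvvxrrvxS   [M -> r]
rrvxrrrrvvvxrrvxS ⇒ rrvxrrrrvvvxrrvxv   [S -> v]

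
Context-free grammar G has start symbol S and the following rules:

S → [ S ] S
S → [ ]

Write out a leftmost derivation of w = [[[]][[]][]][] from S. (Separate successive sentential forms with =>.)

S => [S]S   [S → [ S ] S]
[S]S => [[S]S]S   [S → [ S ] S]
[[S]S]S => [[[]]S]S   [S → [ ]]
[[[]]S]S => [[[]][S]S]S   [S → [ S ] S]
[[[]][S]S]S => [[[]][[]]S]S   [S → [ ]]
[[[]][[]]S]S => [[[]][[]][]]S   [S → [ ]]
[[[]][[]][]]S => [[[]][[]][]][]   [S → [ ]]

S=>[S]S=>[[S]S]S=>[[[]]S]S=>[[[]][S]S]S=>[[[]][[]]S]S=>[[[]][[]][]]S=>[[[]][[]][]][]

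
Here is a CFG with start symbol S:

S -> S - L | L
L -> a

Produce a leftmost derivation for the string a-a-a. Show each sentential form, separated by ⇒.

S ⇒ S-L ⇒ S-L-L ⇒ L-L-L ⇒ a-L-L ⇒ a-a-L ⇒ a-a-a

S ⇒ S-L   [S -> S - L]
S-L ⇒ S-L-L   [S -> S - L]
S-L-L ⇒ L-L-L   [S -> L]
L-L-L ⇒ a-L-L   [L -> a]
a-L-L ⇒ a-a-L   [L -> a]
a-a-L ⇒ a-a-a   [L -> a]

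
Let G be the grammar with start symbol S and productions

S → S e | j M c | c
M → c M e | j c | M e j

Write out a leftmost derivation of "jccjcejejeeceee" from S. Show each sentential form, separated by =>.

S=>Se=>See=>Seee=>jMceee=>jcMeceee=>jccMeeceee=>jccMejeeceee=>jccMejejeeceee=>jccjcejejeeceee

S => Se   [S → S e]
Se => See   [S → S e]
See => Seee   [S → S e]
Seee => jMceee   [S → j M c]
jMceee => jcMeceee   [M → c M e]
jcMeceee => jccMeeceee   [M → c M e]
jccMeeceee => jccMejeeceee   [M → M e j]
jccMejeeceee => jccMejejeeceee   [M → M e j]
jccMejejeeceee => jccjcejejeeceee   [M → j c]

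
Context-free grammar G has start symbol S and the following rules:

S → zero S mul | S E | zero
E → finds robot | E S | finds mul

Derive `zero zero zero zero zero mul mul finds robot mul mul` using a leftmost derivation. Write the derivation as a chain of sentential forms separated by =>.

S => zero S mul => zero zero S mul mul => zero zero S E mul mul => zero zero zero S mul E mul mul => zero zero zero zero S mul mul E mul mul => zero zero zero zero zero mul mul E mul mul => zero zero zero zero zero mul mul finds robot mul mul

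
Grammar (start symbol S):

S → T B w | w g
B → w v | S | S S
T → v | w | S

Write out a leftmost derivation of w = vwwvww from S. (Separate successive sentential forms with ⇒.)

S⇒TBw⇒vBw⇒vSw⇒vTBww⇒vwBww⇒vwwvww

S ⇒ TBw   [S → T B w]
TBw ⇒ vBw   [T → v]
vBw ⇒ vSw   [B → S]
vSw ⇒ vTBww   [S → T B w]
vTBww ⇒ vwBww   [T → w]
vwBww ⇒ vwwvww   [B → w v]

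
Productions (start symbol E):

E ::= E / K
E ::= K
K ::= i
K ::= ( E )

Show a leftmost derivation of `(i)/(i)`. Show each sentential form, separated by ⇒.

E⇒E/K⇒K/K⇒(E)/K⇒(K)/K⇒(i)/K⇒(i)/(E)⇒(i)/(K)⇒(i)/(i)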